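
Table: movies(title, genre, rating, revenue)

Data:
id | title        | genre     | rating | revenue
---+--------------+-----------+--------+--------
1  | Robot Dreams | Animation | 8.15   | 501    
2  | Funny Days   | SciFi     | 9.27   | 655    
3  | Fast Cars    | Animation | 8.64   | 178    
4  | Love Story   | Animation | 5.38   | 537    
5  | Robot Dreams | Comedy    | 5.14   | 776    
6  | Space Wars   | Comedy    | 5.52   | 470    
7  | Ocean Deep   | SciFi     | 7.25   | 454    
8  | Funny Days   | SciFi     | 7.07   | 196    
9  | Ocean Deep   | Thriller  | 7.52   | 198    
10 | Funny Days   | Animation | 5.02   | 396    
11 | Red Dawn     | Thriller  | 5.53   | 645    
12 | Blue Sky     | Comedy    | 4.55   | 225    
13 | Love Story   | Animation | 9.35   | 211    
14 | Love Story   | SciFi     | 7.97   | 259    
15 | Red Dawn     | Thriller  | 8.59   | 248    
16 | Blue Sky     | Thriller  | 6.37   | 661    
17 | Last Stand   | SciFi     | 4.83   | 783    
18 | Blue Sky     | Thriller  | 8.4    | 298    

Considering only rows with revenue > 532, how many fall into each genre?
SELECT genre, COUNT(*)
FROM movies
WHERE revenue > 532
GROUP BY genre

Note: WHERE filters rows before grouping.

Result:
  Animation: 1
  Comedy: 1
  SciFi: 2
  Thriller: 2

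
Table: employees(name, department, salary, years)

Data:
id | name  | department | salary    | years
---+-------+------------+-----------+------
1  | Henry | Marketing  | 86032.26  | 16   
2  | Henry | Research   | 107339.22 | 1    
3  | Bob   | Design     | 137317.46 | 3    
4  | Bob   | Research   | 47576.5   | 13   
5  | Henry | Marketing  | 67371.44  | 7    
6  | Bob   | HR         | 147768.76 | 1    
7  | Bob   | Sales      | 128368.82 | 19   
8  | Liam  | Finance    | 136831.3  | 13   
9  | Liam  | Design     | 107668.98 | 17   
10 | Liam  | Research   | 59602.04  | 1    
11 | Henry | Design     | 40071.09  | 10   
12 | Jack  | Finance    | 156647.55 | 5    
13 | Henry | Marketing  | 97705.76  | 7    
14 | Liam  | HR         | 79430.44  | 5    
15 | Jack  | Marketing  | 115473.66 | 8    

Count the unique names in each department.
SELECT department, COUNT(DISTINCT name)
FROM employees
GROUP BY department

Result:
  Design: 3 distinct
  Finance: 2 distinct
  HR: 2 distinct
  Marketing: 2 distinct
  Research: 3 distinct
  Sales: 1 distinct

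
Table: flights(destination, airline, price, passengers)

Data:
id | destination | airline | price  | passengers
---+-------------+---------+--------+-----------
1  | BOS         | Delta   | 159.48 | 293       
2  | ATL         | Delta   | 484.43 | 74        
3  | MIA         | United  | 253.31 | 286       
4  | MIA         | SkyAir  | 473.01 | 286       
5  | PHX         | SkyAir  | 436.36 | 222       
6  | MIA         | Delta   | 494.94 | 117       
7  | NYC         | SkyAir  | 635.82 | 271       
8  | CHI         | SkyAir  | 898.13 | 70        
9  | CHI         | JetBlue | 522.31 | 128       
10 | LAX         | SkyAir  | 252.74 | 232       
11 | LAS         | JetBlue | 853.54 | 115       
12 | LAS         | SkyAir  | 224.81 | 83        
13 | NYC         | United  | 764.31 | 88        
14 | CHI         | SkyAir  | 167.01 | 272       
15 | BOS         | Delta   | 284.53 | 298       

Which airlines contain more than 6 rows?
SELECT airline, COUNT(*) as cnt
FROM flights
GROUP BY airline
HAVING COUNT(*) > 6

Result:
  SkyAir: 7

Note: HAVING filters groups after aggregation, WHERE filters rows before.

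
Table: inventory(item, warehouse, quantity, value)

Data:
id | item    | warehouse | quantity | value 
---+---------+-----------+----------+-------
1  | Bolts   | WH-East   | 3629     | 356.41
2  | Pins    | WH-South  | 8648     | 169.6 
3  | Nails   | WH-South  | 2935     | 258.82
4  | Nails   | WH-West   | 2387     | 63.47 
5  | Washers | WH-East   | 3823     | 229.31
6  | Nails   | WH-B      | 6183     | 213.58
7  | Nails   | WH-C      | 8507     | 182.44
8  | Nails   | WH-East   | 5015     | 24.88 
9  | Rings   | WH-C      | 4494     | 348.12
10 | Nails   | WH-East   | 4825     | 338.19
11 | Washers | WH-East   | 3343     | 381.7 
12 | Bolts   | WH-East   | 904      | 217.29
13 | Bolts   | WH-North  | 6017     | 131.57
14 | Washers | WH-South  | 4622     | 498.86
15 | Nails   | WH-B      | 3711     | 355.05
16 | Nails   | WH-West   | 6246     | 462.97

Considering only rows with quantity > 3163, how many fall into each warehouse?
SELECT warehouse, COUNT(*)
FROM inventory
WHERE quantity > 3163
GROUP BY warehouse

Note: WHERE filters rows before grouping.

Result:
  WH-B: 2
  WH-C: 2
  WH-East: 5
  WH-North: 1
  WH-South: 2
  WH-West: 1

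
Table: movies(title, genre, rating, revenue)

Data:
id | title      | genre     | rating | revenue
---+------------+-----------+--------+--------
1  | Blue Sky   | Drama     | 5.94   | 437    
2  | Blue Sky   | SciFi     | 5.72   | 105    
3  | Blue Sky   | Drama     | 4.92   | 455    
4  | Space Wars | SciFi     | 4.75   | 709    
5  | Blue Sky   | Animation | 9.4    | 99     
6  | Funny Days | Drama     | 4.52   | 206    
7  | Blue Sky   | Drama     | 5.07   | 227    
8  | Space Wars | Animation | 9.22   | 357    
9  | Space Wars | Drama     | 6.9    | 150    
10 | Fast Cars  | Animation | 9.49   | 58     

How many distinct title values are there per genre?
SELECT genre, COUNT(DISTINCT title)
FROM movies
GROUP BY genre

Result:
  Animation: 3 distinct
  Drama: 3 distinct
  SciFi: 2 distinct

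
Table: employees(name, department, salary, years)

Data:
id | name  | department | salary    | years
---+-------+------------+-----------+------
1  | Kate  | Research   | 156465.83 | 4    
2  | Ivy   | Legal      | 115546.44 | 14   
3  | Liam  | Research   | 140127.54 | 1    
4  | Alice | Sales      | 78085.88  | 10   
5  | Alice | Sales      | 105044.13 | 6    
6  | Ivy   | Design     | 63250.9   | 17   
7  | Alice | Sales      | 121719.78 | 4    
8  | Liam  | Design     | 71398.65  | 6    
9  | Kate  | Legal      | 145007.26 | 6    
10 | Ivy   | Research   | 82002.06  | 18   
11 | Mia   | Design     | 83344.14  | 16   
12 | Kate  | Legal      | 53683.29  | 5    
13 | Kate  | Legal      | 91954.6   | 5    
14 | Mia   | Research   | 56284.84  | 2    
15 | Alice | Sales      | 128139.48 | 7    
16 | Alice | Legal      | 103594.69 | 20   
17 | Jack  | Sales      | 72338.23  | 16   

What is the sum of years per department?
SELECT department, SUM(years) as result
FROM employees
GROUP BY department

Result:
  Design: 39
  Legal: 50
  Research: 25
  Sales: 43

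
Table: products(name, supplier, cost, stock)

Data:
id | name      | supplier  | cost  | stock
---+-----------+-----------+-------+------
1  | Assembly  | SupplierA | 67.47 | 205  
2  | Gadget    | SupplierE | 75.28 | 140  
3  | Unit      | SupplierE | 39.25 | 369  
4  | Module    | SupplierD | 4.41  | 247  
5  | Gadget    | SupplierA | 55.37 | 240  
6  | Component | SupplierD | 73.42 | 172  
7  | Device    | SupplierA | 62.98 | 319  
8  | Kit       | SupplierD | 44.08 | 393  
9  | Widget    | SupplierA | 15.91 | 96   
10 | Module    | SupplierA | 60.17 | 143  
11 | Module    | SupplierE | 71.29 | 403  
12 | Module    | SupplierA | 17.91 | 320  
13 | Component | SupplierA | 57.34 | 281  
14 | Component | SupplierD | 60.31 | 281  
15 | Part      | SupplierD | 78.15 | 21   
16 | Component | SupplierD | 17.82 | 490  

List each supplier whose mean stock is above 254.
SELECT supplier, AVG(stock)
FROM products
GROUP BY supplier
HAVING AVG(stock) > 254

Result:
  SupplierD: avg=267.33
  SupplierE: avg=304.00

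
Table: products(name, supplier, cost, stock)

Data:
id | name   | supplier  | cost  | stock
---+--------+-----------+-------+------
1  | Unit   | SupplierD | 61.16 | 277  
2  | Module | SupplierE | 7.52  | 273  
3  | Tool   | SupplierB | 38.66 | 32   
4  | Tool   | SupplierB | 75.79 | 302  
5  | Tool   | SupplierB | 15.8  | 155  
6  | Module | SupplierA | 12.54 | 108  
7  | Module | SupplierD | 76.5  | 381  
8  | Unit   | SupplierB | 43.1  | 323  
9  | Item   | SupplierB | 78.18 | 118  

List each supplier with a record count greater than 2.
SELECT supplier, COUNT(*) as cnt
FROM products
GROUP BY supplier
HAVING COUNT(*) > 2

Result:
  SupplierB: 5

Note: HAVING filters groups after aggregation, WHERE filters rows before.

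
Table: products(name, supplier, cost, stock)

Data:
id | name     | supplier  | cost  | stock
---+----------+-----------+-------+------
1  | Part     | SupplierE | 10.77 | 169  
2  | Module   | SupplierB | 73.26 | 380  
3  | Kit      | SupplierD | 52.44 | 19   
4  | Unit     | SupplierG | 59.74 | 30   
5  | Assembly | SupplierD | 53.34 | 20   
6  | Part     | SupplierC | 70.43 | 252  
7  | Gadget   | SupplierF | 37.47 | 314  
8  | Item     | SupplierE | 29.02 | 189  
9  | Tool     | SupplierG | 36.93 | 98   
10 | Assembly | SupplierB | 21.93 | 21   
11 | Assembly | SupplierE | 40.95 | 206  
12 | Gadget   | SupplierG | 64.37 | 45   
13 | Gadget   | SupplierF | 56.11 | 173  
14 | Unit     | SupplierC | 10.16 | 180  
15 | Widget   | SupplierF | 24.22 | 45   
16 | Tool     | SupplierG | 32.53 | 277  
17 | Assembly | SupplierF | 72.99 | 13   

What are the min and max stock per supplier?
SELECT supplier, MIN(stock), MAX(stock)
FROM products
GROUP BY supplier

Result:
  SupplierB: min=21, max=380
  SupplierC: min=180, max=252
  SupplierD: min=19, max=20
  SupplierE: min=169, max=206
  SupplierF: min=13, max=314
  SupplierG: min=30, max=277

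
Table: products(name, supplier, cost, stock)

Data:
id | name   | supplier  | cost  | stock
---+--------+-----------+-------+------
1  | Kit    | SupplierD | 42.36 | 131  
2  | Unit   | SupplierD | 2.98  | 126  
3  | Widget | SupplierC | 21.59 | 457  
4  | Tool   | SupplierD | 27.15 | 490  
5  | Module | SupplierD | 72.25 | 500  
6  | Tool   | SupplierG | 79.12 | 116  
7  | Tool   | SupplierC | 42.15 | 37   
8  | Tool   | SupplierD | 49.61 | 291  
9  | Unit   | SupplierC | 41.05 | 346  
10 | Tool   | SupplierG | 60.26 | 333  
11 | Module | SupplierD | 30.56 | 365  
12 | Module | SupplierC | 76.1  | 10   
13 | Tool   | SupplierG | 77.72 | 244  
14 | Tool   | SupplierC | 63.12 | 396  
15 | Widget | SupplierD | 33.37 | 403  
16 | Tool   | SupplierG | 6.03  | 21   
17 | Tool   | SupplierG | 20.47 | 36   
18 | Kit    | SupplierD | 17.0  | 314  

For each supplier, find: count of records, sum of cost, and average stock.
SELECT supplier,
       COUNT(*) as cnt,
       SUM(cost) as total_cost,
       AVG(stock) as avg_stock
FROM products
GROUP BY supplier

Result:
  SupplierC: 5 records, 244.01 total cost, 249.20 avg stock
  SupplierD: 8 records, 275.28 total cost, 327.50 avg stock
  SupplierG: 5 records, 243.60 total cost, 150.00 avg stock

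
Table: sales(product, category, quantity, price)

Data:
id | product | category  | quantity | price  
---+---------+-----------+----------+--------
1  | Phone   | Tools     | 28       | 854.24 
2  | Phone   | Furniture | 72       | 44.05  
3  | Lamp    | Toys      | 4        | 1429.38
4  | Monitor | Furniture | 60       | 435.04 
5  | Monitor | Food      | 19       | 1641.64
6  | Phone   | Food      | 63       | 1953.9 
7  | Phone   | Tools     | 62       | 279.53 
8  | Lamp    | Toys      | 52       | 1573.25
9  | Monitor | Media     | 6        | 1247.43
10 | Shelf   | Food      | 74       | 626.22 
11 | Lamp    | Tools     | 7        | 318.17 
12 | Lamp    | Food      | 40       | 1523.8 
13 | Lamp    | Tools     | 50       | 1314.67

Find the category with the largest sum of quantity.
SELECT category, SUM(quantity) as val
FROM sales
GROUP BY category
ORDER BY val DESC
LIMIT 1

Result: Food with sum(quantity) = 196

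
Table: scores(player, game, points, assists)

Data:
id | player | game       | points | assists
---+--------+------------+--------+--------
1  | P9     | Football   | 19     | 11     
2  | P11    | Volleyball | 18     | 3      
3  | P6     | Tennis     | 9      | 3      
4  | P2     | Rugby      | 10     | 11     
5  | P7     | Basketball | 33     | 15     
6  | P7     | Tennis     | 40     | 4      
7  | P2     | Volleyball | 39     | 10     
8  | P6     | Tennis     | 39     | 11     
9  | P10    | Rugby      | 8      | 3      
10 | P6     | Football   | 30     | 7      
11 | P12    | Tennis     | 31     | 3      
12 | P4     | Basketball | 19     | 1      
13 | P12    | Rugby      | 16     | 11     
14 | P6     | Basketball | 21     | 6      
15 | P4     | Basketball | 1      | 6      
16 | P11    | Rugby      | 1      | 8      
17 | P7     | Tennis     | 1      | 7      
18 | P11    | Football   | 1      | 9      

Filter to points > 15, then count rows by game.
SELECT game, COUNT(*)
FROM scores
WHERE points > 15
GROUP BY game

Note: WHERE filters rows before grouping.

Result:
  Basketball: 3
  Football: 2
  Rugby: 1
  Tennis: 3
  Volleyball: 2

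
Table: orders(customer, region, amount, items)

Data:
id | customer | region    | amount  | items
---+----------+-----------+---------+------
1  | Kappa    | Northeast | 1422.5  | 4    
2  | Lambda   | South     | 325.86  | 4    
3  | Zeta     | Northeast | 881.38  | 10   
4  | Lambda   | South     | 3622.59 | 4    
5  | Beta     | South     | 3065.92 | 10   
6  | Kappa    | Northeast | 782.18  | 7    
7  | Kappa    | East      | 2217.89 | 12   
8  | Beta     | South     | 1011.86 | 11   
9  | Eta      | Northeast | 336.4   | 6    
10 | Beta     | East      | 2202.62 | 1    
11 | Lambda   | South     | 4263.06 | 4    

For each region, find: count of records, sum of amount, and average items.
SELECT region,
       COUNT(*) as cnt,
       SUM(amount) as total_amount,
       AVG(items) as avg_items
FROM orders
GROUP BY region

Result:
  East: 2 records, 4420.51 total amount, 6.50 avg items
  Northeast: 4 records, 3422.46 total amount, 6.75 avg items
  South: 5 records, 12289.29 total amount, 6.60 avg items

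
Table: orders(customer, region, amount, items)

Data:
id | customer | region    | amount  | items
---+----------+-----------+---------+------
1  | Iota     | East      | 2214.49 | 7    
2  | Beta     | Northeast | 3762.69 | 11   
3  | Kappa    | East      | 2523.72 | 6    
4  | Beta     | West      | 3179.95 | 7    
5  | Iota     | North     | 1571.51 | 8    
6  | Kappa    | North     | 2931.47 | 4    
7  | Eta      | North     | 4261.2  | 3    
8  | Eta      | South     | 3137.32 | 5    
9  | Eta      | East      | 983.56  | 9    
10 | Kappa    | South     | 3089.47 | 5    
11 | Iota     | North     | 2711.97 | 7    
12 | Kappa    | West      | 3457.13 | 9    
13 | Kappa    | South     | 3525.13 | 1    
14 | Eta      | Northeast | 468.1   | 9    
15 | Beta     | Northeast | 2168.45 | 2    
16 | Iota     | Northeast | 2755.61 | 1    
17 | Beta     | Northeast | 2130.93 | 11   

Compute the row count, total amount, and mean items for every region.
SELECT region,
       COUNT(*) as cnt,
       SUM(amount) as total_amount,
       AVG(items) as avg_items
FROM orders
GROUP BY region

Result:
  East: 3 records, 5721.77 total amount, 7.33 avg items
  North: 4 records, 11476.15 total amount, 5.50 avg items
  Northeast: 5 records, 11285.78 total amount, 6.80 avg items
  South: 3 records, 9751.92 total amount, 3.67 avg items
  West: 2 records, 6637.08 total amount, 8.00 avg items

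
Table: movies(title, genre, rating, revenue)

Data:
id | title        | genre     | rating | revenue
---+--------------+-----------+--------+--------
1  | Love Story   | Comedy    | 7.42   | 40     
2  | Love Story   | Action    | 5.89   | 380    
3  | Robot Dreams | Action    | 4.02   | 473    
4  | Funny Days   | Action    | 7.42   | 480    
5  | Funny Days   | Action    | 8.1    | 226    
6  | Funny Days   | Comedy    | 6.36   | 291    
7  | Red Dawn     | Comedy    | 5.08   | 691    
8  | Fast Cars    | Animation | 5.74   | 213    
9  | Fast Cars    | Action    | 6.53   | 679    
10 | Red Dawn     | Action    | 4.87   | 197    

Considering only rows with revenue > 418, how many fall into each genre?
SELECT genre, COUNT(*)
FROM movies
WHERE revenue > 418
GROUP BY genre

Note: WHERE filters rows before grouping.

Result:
  Action: 3
  Comedy: 1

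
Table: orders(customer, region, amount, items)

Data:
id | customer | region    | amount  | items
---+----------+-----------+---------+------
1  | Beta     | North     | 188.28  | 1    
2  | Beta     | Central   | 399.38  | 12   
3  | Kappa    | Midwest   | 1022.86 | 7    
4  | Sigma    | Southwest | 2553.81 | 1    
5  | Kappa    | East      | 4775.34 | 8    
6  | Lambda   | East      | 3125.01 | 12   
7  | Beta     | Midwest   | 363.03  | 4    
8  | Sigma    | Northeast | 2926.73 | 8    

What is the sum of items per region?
SELECT region, SUM(items) as result
FROM orders
GROUP BY region

Result:
  Central: 12
  East: 20
  Midwest: 11
  North: 1
  Northeast: 8
  Southwest: 1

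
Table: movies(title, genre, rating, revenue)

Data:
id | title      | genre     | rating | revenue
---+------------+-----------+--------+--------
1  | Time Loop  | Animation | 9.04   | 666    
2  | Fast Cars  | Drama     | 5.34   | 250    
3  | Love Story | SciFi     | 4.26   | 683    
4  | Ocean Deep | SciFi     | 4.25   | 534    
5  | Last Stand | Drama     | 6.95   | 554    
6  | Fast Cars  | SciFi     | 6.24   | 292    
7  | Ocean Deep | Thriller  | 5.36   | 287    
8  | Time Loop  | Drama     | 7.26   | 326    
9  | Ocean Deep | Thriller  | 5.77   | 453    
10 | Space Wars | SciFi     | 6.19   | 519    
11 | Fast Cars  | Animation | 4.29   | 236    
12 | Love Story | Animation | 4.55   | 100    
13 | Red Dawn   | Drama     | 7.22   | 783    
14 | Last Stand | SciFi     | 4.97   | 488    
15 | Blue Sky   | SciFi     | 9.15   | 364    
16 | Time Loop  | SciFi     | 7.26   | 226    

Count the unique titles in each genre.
SELECT genre, COUNT(DISTINCT title)
FROM movies
GROUP BY genre

Result:
  Animation: 3 distinct
  Drama: 4 distinct
  SciFi: 7 distinct
  Thriller: 1 distinct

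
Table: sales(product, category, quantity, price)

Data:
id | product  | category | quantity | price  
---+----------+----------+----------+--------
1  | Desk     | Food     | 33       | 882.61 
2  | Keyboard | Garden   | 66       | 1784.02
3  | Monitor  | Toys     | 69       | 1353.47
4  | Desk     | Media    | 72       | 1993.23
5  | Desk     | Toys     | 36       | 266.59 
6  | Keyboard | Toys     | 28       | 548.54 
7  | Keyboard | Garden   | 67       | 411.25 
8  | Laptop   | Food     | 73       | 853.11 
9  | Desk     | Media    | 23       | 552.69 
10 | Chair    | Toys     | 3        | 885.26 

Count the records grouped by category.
SELECT category, COUNT(*) as count
FROM sales
GROUP BY category

Result:
  Food: 2
  Garden: 2
  Media: 2
  Toys: 4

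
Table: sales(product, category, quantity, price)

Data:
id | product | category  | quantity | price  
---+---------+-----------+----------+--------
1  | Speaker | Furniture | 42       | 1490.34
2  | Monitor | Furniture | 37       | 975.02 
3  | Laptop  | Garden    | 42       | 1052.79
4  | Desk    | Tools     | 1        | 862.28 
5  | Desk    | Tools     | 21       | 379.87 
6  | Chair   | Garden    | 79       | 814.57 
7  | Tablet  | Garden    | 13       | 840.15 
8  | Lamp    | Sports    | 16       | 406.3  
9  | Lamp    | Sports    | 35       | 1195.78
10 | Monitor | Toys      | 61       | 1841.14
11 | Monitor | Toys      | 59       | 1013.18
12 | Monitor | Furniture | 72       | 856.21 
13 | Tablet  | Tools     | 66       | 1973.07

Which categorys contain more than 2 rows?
SELECT category, COUNT(*) as cnt
FROM sales
GROUP BY category
HAVING COUNT(*) > 2

Result:
  Furniture: 3
  Garden: 3
  Tools: 3

Note: HAVING filters groups after aggregation, WHERE filters rows before.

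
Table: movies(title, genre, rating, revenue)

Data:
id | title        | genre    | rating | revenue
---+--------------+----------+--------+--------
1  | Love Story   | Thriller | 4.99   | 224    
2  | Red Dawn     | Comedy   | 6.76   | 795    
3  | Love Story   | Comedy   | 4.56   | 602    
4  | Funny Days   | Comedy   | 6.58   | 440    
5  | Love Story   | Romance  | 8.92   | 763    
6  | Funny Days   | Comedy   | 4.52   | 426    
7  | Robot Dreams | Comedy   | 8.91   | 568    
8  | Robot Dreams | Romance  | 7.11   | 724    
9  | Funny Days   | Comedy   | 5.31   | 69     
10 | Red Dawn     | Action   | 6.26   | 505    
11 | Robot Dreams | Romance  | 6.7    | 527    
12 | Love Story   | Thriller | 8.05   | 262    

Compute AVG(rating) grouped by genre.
SELECT genre, AVG(rating) as result
FROM movies
GROUP BY genre

Result:
  Action: 6.26
  Comedy: 6.11
  Romance: 7.58
  Thriller: 6.52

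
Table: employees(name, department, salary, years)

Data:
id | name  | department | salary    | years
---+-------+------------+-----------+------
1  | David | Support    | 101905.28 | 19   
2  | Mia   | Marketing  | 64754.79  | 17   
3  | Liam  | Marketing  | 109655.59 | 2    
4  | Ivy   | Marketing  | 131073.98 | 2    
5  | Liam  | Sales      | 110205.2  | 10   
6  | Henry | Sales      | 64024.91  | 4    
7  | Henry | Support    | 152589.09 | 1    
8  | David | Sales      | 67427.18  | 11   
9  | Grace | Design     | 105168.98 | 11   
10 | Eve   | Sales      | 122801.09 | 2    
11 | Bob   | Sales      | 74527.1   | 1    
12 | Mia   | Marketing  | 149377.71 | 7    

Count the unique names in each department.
SELECT department, COUNT(DISTINCT name)
FROM employees
GROUP BY department

Result:
  Design: 1 distinct
  Marketing: 3 distinct
  Sales: 5 distinct
  Support: 2 distinct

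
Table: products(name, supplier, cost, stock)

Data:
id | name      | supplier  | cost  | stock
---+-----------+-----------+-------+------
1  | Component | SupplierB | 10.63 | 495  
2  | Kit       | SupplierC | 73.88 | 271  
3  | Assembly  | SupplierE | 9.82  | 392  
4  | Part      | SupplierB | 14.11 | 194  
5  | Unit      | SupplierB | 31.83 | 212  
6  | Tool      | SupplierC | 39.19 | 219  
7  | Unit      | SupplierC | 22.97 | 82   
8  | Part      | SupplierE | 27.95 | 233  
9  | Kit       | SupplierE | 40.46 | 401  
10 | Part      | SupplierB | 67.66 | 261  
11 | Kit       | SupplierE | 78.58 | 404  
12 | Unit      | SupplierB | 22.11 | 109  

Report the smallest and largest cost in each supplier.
SELECT supplier, MIN(cost), MAX(cost)
FROM products
GROUP BY supplier

Result:
  SupplierB: min=10.63, max=67.66
  SupplierC: min=22.97, max=73.88
  SupplierE: min=9.82, max=78.58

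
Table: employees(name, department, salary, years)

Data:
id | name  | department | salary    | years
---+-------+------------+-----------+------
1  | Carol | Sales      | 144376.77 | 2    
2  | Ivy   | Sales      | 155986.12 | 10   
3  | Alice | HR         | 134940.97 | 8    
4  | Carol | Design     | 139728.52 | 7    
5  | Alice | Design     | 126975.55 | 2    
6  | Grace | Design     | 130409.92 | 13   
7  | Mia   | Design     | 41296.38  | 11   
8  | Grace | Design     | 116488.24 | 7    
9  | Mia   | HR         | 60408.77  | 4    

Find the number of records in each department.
SELECT department, COUNT(*) as count
FROM employees
GROUP BY department

Result:
  Design: 5
  HR: 2
  Sales: 2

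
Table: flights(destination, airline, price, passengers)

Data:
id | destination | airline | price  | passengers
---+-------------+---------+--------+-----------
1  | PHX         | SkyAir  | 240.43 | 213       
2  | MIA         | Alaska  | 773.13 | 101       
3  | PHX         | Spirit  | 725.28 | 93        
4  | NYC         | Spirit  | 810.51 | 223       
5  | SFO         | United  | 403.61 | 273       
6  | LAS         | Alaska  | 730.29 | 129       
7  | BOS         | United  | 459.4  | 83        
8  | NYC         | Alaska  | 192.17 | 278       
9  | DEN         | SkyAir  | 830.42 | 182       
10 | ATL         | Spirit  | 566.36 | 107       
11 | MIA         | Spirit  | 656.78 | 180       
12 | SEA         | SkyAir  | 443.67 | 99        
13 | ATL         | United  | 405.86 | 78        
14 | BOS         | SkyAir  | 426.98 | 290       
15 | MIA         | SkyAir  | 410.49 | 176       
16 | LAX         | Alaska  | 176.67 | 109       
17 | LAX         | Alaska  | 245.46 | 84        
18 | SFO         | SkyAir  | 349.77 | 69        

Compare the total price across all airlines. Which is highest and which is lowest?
SELECT airline, SUM(price)
FROM flights
GROUP BY airline
ORDER BY SUM(price)

All groups:
  United: 1268.87
  Alaska: 2117.72
  SkyAir: 2701.76
  Spirit: 2758.93

Highest: Spirit (2758.93)
Lowest: United (1268.87)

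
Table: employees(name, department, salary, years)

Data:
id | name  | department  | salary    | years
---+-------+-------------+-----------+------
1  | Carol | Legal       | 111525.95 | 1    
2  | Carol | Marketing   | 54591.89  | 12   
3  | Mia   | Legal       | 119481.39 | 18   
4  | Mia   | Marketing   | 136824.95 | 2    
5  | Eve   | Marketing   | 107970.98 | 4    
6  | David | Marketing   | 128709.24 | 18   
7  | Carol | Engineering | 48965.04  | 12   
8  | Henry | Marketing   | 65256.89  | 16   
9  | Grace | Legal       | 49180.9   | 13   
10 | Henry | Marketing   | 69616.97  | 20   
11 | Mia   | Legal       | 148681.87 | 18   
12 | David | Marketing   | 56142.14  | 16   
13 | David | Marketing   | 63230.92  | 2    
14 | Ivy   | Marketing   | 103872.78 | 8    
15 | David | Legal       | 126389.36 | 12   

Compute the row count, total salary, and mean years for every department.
SELECT department,
       COUNT(*) as cnt,
       SUM(salary) as total_salary,
       AVG(years) as avg_years
FROM employees
GROUP BY department

Result:
  Engineering: 1 records, 48965.04 total salary, 12.00 avg years
  Legal: 5 records, 555259.47 total salary, 12.40 avg years
  Marketing: 9 records, 786216.76 total salary, 10.89 avg years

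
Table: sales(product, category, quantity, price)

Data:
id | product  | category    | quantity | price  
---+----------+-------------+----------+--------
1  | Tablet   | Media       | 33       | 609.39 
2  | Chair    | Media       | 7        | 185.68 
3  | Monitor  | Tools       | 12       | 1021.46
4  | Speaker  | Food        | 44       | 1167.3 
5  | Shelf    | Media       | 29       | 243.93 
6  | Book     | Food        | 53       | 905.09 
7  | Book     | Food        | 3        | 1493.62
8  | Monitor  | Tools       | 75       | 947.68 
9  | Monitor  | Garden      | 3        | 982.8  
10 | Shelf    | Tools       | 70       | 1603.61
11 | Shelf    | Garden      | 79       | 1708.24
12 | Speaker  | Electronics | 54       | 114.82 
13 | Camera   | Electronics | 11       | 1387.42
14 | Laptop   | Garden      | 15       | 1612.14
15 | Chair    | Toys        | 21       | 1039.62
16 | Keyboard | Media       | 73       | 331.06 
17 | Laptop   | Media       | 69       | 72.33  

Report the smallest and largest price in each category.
SELECT category, MIN(price), MAX(price)
FROM sales
GROUP BY category

Result:
  Electronics: min=114.82, max=1387.42
  Food: min=905.09, max=1493.62
  Garden: min=982.80, max=1708.24
  Media: min=72.33, max=609.39
  Tools: min=947.68, max=1603.61
  Toys: min=1039.62, max=1039.62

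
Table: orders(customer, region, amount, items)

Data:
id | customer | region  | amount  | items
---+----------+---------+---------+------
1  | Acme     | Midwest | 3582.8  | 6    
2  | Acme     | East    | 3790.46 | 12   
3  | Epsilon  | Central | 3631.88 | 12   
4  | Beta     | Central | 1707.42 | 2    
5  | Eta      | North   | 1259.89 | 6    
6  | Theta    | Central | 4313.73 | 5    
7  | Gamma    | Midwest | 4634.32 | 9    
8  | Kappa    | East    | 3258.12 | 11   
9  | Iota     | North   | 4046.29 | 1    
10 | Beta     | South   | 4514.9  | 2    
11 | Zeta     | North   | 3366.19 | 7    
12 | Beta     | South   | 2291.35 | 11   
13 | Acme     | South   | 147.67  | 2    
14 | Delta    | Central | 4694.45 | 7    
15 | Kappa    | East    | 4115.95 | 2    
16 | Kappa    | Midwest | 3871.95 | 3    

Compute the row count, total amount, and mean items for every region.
SELECT region,
       COUNT(*) as cnt,
       SUM(amount) as total_amount,
       AVG(items) as avg_items
FROM orders
GROUP BY region

Result:
  Central: 4 records, 14347.48 total amount, 6.50 avg items
  East: 3 records, 11164.53 total amount, 8.33 avg items
  Midwest: 3 records, 12089.07 total amount, 6.00 avg items
  North: 3 records, 8672.37 total amount, 4.67 avg items
  South: 3 records, 6953.92 total amount, 5.00 avg items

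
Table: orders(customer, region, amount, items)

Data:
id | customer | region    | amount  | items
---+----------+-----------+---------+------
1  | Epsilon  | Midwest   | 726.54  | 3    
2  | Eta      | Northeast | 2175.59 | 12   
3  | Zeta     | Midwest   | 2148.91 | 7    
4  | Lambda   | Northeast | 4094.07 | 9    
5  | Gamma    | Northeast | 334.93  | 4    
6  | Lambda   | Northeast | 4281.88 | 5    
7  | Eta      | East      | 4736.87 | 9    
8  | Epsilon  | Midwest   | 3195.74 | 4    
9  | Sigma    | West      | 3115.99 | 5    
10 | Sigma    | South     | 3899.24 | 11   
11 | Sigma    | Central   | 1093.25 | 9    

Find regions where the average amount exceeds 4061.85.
SELECT region, AVG(amount)
FROM orders
GROUP BY region
HAVING AVG(amount) > 4061.85

Result:
  East: avg=4736.87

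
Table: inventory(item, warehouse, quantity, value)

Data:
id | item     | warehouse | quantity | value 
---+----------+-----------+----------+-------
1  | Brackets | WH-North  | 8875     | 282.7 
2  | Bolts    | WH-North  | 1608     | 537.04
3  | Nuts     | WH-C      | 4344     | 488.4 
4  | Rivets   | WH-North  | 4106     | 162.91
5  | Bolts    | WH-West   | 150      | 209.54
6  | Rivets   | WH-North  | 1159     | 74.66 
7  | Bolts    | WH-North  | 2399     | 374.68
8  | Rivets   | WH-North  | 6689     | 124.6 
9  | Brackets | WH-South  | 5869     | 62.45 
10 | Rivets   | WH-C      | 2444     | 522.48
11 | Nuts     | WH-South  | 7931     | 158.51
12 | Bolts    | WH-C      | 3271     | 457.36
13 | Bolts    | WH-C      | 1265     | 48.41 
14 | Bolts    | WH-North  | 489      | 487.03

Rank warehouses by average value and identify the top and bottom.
SELECT warehouse, AVG(value)
FROM inventory
GROUP BY warehouse
ORDER BY AVG(value)

All groups:
  WH-South: 110.48
  WH-West: 209.54
  WH-North: 291.95
  WH-C: 379.16

Highest: WH-C (379.16)
Lowest: WH-South (110.48)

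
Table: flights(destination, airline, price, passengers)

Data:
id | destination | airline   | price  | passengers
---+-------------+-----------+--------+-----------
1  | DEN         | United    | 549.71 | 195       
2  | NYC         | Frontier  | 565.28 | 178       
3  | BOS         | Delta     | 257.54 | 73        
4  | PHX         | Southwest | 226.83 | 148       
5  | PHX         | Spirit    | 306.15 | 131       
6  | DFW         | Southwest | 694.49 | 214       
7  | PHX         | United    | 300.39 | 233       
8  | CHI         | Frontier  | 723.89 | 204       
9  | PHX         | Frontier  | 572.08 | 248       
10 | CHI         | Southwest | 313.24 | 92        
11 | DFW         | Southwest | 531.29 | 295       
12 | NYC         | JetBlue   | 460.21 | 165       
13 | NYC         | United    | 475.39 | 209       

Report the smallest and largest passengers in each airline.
SELECT airline, MIN(passengers), MAX(passengers)
FROM flights
GROUP BY airline

Result:
  Delta: min=73, max=73
  Frontier: min=178, max=248
  JetBlue: min=165, max=165
  Southwest: min=92, max=295
  Spirit: min=131, max=131
  United: min=195, max=233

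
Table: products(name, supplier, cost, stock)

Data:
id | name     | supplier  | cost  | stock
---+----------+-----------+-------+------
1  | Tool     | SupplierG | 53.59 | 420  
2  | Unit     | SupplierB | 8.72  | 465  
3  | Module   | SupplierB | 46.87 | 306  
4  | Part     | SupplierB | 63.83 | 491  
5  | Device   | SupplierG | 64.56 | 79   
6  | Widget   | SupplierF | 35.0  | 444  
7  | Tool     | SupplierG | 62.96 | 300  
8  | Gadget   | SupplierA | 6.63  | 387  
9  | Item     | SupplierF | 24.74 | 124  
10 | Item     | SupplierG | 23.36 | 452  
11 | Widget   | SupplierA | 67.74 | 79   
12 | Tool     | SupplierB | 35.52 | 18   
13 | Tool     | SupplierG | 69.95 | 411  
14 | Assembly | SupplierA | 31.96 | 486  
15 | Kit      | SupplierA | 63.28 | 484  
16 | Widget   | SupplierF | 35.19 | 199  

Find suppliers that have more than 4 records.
SELECT supplier, COUNT(*) as cnt
FROM products
GROUP BY supplier
HAVING COUNT(*) > 4

Result:
  SupplierG: 5

Note: HAVING filters groups after aggregation, WHERE filters rows before.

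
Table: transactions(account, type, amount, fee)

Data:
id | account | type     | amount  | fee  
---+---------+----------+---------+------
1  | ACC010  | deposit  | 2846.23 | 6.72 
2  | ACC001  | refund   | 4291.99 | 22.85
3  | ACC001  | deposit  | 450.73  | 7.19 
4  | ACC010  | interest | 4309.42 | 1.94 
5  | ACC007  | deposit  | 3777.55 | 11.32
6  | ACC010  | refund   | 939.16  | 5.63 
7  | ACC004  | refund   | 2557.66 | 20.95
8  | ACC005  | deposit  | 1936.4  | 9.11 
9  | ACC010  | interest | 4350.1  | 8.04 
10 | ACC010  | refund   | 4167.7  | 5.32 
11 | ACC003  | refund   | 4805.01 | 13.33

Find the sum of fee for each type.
SELECT type, SUM(fee) as result
FROM transactions
GROUP BY type

Result:
  deposit: 34.34
  interest: 9.98
  refund: 68.08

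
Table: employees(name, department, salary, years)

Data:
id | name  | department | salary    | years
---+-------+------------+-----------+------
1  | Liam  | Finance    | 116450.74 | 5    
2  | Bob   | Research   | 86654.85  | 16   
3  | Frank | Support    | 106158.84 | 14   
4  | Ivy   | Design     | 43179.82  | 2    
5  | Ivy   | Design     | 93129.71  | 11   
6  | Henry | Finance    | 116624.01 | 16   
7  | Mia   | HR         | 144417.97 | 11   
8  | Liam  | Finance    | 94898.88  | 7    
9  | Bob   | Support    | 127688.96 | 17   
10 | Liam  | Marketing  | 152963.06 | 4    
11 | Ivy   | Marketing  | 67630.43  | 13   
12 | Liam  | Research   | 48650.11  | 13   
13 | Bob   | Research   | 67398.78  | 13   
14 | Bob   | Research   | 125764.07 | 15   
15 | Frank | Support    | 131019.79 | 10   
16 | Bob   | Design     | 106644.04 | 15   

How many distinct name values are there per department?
SELECT department, COUNT(DISTINCT name)
FROM employees
GROUP BY department

Result:
  Design: 2 distinct
  Finance: 2 distinct
  HR: 1 distinct
  Marketing: 2 distinct
  Research: 2 distinct
  Support: 2 distinct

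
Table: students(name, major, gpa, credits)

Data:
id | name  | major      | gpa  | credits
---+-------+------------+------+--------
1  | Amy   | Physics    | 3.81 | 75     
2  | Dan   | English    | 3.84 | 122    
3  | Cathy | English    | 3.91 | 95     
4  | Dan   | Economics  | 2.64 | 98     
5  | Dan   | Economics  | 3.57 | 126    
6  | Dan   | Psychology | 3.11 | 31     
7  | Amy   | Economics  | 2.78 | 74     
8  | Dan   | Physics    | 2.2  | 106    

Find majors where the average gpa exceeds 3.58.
SELECT major, AVG(gpa)
FROM students
GROUP BY major
HAVING AVG(gpa) > 3.58

Result:
  English: avg=3.88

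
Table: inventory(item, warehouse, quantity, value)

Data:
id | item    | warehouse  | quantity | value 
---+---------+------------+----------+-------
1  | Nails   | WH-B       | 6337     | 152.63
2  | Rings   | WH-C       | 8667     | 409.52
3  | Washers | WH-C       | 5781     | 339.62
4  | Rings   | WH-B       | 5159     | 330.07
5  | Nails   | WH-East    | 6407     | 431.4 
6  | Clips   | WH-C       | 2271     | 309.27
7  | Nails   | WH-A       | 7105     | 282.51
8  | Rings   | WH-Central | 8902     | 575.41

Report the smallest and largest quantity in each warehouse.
SELECT warehouse, MIN(quantity), MAX(quantity)
FROM inventory
GROUP BY warehouse

Result:
  WH-A: min=7105, max=7105
  WH-B: min=5159, max=6337
  WH-C: min=2271, max=8667
  WH-Central: min=8902, max=8902
  WH-East: min=6407, max=6407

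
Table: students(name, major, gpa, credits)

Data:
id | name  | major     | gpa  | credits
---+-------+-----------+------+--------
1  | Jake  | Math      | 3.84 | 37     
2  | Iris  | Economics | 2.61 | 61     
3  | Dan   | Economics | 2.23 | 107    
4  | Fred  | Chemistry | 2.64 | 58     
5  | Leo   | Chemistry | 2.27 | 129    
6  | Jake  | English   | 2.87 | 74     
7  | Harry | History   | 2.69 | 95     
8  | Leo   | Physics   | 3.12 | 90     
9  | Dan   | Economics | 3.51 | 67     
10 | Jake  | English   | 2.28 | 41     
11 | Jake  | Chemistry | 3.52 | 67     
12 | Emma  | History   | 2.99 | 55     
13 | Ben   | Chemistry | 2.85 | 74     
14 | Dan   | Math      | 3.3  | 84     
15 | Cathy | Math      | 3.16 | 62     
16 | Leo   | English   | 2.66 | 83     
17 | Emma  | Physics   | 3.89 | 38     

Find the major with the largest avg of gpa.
SELECT major, AVG(gpa) as val
FROM students
GROUP BY major
ORDER BY val DESC
LIMIT 1

Result: Physics with avg(gpa) = 3.51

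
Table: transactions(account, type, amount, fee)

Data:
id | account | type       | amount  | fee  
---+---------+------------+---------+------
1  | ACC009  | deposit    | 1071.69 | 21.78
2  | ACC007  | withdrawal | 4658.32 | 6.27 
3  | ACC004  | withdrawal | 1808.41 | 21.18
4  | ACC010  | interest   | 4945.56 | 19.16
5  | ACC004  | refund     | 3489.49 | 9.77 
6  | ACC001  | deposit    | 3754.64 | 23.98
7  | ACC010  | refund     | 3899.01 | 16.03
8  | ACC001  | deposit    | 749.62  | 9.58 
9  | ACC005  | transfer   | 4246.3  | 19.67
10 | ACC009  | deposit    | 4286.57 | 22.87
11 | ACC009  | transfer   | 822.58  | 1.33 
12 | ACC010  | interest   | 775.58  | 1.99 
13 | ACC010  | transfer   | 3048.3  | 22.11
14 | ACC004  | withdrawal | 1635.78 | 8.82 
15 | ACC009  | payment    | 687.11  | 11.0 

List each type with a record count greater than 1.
SELECT type, COUNT(*) as cnt
FROM transactions
GROUP BY type
HAVING COUNT(*) > 1

Result:
  deposit: 4
  interest: 2
  refund: 2
  transfer: 3
  withdrawal: 3

Note: HAVING filters groups after aggregation, WHERE filters rows before.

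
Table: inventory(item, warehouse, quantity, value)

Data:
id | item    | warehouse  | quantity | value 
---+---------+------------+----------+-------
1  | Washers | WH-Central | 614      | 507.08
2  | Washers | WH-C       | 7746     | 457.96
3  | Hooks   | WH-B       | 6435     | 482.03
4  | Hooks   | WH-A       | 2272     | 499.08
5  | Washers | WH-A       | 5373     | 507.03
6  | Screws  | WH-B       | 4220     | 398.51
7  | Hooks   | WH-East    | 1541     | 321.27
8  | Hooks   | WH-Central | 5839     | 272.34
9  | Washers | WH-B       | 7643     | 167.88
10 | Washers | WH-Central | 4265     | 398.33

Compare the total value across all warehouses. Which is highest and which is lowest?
SELECT warehouse, SUM(value)
FROM inventory
GROUP BY warehouse
ORDER BY SUM(value)

All groups:
  WH-East: 321.27
  WH-C: 457.96
  WH-A: 1006.11
  WH-B: 1048.42
  WH-Central: 1177.75

Highest: WH-Central (1177.75)
Lowest: WH-East (321.27)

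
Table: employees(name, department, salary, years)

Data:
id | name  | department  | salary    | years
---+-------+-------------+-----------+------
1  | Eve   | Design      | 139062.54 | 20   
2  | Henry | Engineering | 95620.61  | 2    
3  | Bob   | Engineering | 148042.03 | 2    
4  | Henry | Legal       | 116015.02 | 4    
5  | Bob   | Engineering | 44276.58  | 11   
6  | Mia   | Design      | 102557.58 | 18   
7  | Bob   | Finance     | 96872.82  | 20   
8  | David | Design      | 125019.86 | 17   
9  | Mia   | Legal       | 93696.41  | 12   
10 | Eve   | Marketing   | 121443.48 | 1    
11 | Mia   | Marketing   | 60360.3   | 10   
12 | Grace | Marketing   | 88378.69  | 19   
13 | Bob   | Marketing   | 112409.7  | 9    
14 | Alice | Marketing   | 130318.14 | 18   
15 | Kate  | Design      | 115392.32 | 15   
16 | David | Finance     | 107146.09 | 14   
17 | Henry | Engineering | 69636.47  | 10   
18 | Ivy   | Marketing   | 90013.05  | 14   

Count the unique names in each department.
SELECT department, COUNT(DISTINCT name)
FROM employees
GROUP BY department

Result:
  Design: 4 distinct
  Engineering: 2 distinct
  Finance: 2 distinct
  Legal: 2 distinct
  Marketing: 6 distinct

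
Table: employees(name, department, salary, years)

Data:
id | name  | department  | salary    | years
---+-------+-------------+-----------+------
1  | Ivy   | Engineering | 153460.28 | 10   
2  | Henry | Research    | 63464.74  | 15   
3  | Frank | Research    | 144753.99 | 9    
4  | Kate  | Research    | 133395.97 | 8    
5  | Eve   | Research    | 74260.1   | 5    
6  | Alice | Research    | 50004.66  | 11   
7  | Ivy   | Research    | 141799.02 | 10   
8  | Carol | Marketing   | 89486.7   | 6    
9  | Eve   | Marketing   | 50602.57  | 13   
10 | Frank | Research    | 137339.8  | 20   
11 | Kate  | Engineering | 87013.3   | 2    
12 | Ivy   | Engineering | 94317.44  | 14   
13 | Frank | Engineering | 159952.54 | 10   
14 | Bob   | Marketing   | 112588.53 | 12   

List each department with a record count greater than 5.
SELECT department, COUNT(*) as cnt
FROM employees
GROUP BY department
HAVING COUNT(*) > 5

Result:
  Research: 7

Note: HAVING filters groups after aggregation, WHERE filters rows before.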